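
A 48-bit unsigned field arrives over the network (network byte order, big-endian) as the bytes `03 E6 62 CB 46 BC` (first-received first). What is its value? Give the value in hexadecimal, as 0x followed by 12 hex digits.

In big-endian order the high byte comes first in memory.
The bytes are already most-significant first: 0x03E662CB46BC.

0x03E662CB46BC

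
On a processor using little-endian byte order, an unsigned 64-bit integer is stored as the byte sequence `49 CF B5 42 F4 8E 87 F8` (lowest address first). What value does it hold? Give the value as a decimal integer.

17908439623004442441

In little-endian order the low byte comes first in memory.
Reassemble most-significant byte first: F8 87 8E F4 42 B5 CF 49 → 0xF8878EF442B5CF49.
0xF8878EF442B5CF49 = 17908439623004442441.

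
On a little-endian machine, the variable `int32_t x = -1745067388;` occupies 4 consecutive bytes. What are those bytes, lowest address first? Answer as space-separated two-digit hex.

84 62 FC 97

Two's complement of -1745067388 in 32 bits: 1745067388 = 0x68039D7C; invert → 0x97FC6283; add 1 → 0x97FC6284.
Split into bytes (most-significant first): 97 FC 62 84.
Little-endian stores the least-significant byte at the lowest address.
So at ascending addresses the bytes are 84 62 FC 97.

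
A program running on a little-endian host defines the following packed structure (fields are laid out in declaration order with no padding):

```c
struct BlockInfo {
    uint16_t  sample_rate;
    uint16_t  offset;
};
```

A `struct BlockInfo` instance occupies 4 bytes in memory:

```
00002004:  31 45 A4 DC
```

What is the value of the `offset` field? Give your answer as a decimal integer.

56484

`offset` follows `sample_rate` (2 bytes), so it starts at byte offset 2 and occupies 2 bytes.
Bytes at offsets 2..3: A4 DC.
Little-endian stores the least-significant byte at the lowest address.
Reassemble most-significant byte first: DC A4 → 0xDCA4.
0xDCA4 = 56484.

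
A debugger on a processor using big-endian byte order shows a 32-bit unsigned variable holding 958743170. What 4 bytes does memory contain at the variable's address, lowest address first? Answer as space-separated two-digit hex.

958743170 in hexadecimal, padded to 32 bits, is 0x39254282.
Split into bytes (most-significant first): 39 25 42 82.
Big-endian: lowest address holds the most-significant byte.
So the memory order matches the most-significant-first order: 39 25 42 82.

39 25 42 82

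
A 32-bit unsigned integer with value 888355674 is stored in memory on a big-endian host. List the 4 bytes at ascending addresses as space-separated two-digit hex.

888355674 in hexadecimal, padded to 32 bits, is 0x34F33B5A.
Split into bytes (most-significant first): 34 F3 3B 5A.
In big-endian order the high byte comes first in memory.
So the memory order matches the most-significant-first order: 34 F3 3B 5A.

34 F3 3B 5A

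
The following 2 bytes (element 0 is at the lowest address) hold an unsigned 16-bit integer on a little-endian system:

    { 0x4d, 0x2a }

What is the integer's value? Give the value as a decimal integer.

10829

Little-endian: lowest address holds the least-significant byte.
Reassemble most-significant byte first: 2A 4D → 0x2A4D.
0x2A4D = 10829.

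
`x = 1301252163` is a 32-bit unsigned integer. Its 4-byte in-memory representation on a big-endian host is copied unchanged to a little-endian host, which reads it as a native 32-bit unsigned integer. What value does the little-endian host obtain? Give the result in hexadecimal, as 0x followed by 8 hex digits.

1301252163 in 32-bit hexadecimal is 0x4D8F8843.
Stored big-endian, the bytes at ascending addresses are 4D 8F 88 43.
Read back as little-endian, the first byte is least significant, giving 0x43888F4D.

0x43888F4D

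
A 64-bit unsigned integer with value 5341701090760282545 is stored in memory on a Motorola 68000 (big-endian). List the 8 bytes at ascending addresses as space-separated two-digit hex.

5341701090760282545 in hexadecimal, padded to 64 bits, is 0x4A2188D72B1551B1.
Split into bytes (most-significant first): 4A 21 88 D7 2B 15 51 B1.
In big-endian order the high byte comes first in memory.
So the memory order matches the most-significant-first order: 4A 21 88 D7 2B 15 51 B1.

4A 21 88 D7 2B 15 51 B1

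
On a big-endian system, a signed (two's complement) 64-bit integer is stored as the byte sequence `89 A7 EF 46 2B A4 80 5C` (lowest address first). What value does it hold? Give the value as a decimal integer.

-8527584284743794596

Big-endian stores the most-significant byte at the lowest address.
The bytes are already most-significant first: 0x89A7EF462BA4805C.
Top bit is set, so as a signed 64-bit value this is 0x89A7EF462BA4805C − 2^64 = -8527584284743794596.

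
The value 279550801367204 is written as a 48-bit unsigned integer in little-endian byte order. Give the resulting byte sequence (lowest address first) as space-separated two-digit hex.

279550801367204 in hexadecimal, padded to 48 bits, is 0xFE3FFE3650A4.
Split into bytes (most-significant first): FE 3F FE 36 50 A4.
In little-endian order the low byte comes first in memory.
So at ascending addresses the bytes are A4 50 36 FE 3F FE.

A4 50 36 FE 3F FE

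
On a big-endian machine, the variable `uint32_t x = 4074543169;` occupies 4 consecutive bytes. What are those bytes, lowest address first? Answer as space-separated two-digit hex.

F2 DC 98 41

4074543169 in hexadecimal, padded to 32 bits, is 0xF2DC9841.
Split into bytes (most-significant first): F2 DC 98 41.
Big-endian stores the most-significant byte at the lowest address.
So the memory order matches the most-significant-first order: F2 DC 98 41.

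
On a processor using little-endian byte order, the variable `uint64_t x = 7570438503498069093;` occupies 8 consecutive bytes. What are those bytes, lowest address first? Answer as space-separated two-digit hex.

65 34 F1 82 B5 99 0F 69

7570438503498069093 in hexadecimal, padded to 64 bits, is 0x690F99B582F13465.
Split into bytes (most-significant first): 69 0F 99 B5 82 F1 34 65.
Little-endian stores the least-significant byte at the lowest address.
So at ascending addresses the bytes are 65 34 F1 82 B5 99 0F 69.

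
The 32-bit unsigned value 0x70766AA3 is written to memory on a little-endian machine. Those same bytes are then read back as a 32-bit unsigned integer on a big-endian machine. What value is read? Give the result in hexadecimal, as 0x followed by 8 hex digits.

0xA36A7670

Stored little-endian, the bytes at ascending addresses are A3 6A 76 70.
Read back as big-endian, the last byte is least significant, giving 0xA36A7670.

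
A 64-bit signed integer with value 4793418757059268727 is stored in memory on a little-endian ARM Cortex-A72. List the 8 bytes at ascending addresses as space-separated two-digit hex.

4793418757059268727 in hexadecimal, padded to 64 bits, is 0x4285A4F682365077.
Split into bytes (most-significant first): 42 85 A4 F6 82 36 50 77.
Little-endian stores the least-significant byte at the lowest address.
So at ascending addresses the bytes are 77 50 36 82 F6 A4 85 42.

77 50 36 82 F6 A4 85 42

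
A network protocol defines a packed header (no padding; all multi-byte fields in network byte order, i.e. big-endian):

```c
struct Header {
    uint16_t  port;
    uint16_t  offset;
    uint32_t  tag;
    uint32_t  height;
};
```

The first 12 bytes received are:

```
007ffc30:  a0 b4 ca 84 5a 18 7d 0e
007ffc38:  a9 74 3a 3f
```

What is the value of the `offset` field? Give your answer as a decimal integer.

`offset` follows `port` (2 bytes), so it starts at byte offset 2 and occupies 2 bytes.
Bytes at offsets 2..3: CA 84.
Big-endian: lowest address holds the most-significant byte.
The bytes are already most-significant first: 0xCA84.
0xCA84 = 51844.

51844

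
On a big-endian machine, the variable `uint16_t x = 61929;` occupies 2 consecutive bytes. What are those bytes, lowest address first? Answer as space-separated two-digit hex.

61929 in hexadecimal, padded to 16 bits, is 0xF1E9.
Split into bytes (most-significant first): F1 E9.
In big-endian order the high byte comes first in memory.
So the memory order matches the most-significant-first order: F1 E9.

F1 E9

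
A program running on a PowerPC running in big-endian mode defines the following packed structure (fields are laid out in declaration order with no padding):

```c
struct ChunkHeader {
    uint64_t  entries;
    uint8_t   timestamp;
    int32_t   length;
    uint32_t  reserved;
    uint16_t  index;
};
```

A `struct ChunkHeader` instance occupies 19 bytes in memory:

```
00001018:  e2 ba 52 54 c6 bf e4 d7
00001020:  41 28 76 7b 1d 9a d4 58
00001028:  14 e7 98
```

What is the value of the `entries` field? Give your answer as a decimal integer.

16337461122305090775

`entries` is the first field, at byte offset 0, occupying 8 bytes.
Bytes at offsets 0..7: E2 BA 52 54 C6 BF E4 D7.
In big-endian order the high byte comes first in memory.
The bytes are already most-significant first: 0xE2BA5254C6BFE4D7.
0xE2BA5254C6BFE4D7 = 16337461122305090775.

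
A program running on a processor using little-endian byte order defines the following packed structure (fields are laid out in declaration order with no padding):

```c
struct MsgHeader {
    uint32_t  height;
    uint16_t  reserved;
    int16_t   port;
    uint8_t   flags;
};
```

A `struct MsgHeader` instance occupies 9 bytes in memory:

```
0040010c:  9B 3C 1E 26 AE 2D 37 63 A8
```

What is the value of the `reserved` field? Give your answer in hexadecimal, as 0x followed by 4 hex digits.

`reserved` follows `height` (4 bytes), so it starts at byte offset 4 and occupies 2 bytes.
Bytes at offsets 4..5: AE 2D.
Little-endian stores the least-significant byte at the lowest address.
Reassemble most-significant byte first: 2D AE → 0x2DAE.

0x2DAE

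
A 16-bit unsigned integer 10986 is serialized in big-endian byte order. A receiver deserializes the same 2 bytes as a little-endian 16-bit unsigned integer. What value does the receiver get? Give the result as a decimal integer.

10986 in 16-bit hexadecimal is 0x2AEA.
Stored big-endian, the bytes at ascending addresses are 2A EA.
Read back as little-endian, the first byte is least significant, giving 0xEA2A.
0xEA2A = 59946.

59946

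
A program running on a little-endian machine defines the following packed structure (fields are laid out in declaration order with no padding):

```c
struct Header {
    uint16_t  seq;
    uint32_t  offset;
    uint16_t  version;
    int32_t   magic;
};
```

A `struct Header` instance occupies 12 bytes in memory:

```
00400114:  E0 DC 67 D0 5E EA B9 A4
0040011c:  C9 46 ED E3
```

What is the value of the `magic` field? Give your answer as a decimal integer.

`magic` follows `seq` (2 B), `offset` (4 B), `version` (2 B), so it starts at offset 2 + 4 + 2 = 8 and occupies 4 bytes.
Bytes at offsets 8..11: C9 46 ED E3.
Little-endian stores the least-significant byte at the lowest address.
Reassemble most-significant byte first: E3 ED 46 C9 → 0xE3ED46C9.
Top bit is set, so as a signed 32-bit value this is 0xE3ED46C9 − 2^32 = -470989111.

-470989111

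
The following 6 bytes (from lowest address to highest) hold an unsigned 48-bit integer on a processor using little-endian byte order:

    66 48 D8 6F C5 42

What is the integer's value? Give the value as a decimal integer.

73415752435814

In little-endian order the low byte comes first in memory.
Reassemble most-significant byte first: 42 C5 6F D8 48 66 → 0x42C56FD84866.
0x42C56FD84866 = 73415752435814.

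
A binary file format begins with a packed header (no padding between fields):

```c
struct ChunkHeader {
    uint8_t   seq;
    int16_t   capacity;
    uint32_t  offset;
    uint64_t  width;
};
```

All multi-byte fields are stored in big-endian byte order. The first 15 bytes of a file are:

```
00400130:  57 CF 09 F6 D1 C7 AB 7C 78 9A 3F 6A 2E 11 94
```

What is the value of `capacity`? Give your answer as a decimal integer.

-12535

`capacity` follows `seq` (1 byte), so it starts at byte offset 1 and occupies 2 bytes.
Bytes at offsets 1..2: CF 09.
Big-endian stores the most-significant byte at the lowest address.
The bytes are already most-significant first: 0xCF09.
Top bit is set, so as a signed 16-bit value this is 0xCF09 − 2^16 = -12535.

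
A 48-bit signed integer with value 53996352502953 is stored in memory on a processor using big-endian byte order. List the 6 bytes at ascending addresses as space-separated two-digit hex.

31 1C 01 68 FC A9

53996352502953 in hexadecimal, padded to 48 bits, is 0x311C0168FCA9.
Split into bytes (most-significant first): 31 1C 01 68 FC A9.
In big-endian order the high byte comes first in memory.
So the memory order matches the most-significant-first order: 31 1C 01 68 FC A9.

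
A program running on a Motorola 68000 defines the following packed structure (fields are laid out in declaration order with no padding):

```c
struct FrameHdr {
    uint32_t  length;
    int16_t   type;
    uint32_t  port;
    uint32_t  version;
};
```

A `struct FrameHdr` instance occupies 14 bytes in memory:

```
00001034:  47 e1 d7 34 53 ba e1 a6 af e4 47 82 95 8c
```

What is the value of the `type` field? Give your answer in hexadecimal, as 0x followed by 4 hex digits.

`type` follows `length` (4 bytes), so it starts at byte offset 4 and occupies 2 bytes.
Bytes at offsets 4..5: 53 BA.
Big-endian stores the most-significant byte at the lowest address.
The bytes are already most-significant first: 0x53BA.

0x53BA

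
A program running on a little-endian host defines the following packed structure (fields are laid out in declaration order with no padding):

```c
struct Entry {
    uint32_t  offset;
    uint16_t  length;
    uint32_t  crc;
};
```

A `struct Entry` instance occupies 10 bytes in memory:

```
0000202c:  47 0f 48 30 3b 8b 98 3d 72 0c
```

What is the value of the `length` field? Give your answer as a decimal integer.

35643

`length` follows `offset` (4 bytes), so it starts at byte offset 4 and occupies 2 bytes.
Bytes at offsets 4..5: 3B 8B.
Little-endian: lowest address holds the least-significant byte.
Reassemble most-significant byte first: 8B 3B → 0x8B3B.
0x8B3B = 35643.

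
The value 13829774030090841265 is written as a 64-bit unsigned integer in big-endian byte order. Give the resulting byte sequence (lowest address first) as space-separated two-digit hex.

BF ED 3A 35 03 7C AC B1

13829774030090841265 in hexadecimal, padded to 64 bits, is 0xBFED3A35037CACB1.
Split into bytes (most-significant first): BF ED 3A 35 03 7C AC B1.
Big-endian: lowest address holds the most-significant byte.
So the memory order matches the most-significant-first order: BF ED 3A 35 03 7C AC B1.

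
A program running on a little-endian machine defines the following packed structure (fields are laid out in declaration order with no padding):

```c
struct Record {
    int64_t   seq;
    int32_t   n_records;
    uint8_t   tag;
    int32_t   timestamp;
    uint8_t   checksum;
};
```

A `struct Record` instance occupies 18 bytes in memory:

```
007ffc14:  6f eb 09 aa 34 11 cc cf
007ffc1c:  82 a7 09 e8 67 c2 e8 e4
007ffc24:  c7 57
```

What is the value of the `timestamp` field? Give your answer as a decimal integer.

-941299518

`timestamp` follows `seq` (8 B), `n_records` (4 B), `tag` (1 B), so it starts at offset 8 + 4 + 1 = 13 and occupies 4 bytes.
Bytes at offsets 13..16: C2 E8 E4 C7.
In little-endian order the low byte comes first in memory.
Reassemble most-significant byte first: C7 E4 E8 C2 → 0xC7E4E8C2.
Top bit is set, so as a signed 32-bit value this is 0xC7E4E8C2 − 2^32 = -941299518.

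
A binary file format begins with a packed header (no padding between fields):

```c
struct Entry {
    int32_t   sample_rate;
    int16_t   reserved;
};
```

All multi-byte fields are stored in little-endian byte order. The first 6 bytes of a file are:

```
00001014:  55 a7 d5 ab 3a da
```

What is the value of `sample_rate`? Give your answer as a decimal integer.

`sample_rate` is the first field, at byte offset 0, occupying 4 bytes.
Bytes at offsets 0..3: 55 A7 D5 AB.
In little-endian order the low byte comes first in memory.
Reassemble most-significant byte first: AB D5 A7 55 → 0xABD5A755.
Top bit is set, so as a signed 32-bit value this is 0xABD5A755 − 2^32 = -1412061355.

-1412061355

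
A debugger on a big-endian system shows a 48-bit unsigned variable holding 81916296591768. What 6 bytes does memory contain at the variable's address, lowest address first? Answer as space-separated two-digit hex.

81916296591768 in hexadecimal, padded to 48 bits, is 0x4A809FC27998.
Split into bytes (most-significant first): 4A 80 9F C2 79 98.
Big-endian stores the most-significant byte at the lowest address.
So the memory order matches the most-significant-first order: 4A 80 9F C2 79 98.

4A 80 9F C2 79 98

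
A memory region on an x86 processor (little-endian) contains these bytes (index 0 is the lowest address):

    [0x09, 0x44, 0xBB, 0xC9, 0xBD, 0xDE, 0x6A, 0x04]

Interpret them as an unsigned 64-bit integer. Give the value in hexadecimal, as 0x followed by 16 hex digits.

Little-endian stores the least-significant byte at the lowest address.
Reassemble most-significant byte first: 04 6A DE BD C9 BB 44 09 → 0x046ADEBDC9BB4409.

0x046ADEBDC9BB4409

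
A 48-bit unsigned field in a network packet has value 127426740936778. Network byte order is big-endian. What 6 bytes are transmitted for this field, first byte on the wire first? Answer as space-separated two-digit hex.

127426740936778 in hexadecimal, padded to 48 bits, is 0x73E4D9A0E04A.
Split into bytes (most-significant first): 73 E4 D9 A0 E0 4A.
In big-endian order the high byte comes first in memory.
So the memory order matches the most-significant-first order: 73 E4 D9 A0 E0 4A.

73 E4 D9 A0 E0 4A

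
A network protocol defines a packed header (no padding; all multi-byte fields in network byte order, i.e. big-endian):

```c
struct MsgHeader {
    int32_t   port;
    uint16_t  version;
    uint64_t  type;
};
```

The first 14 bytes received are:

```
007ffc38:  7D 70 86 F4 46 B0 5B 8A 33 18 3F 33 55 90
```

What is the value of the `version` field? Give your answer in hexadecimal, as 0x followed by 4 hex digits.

`version` follows `port` (4 bytes), so it starts at byte offset 4 and occupies 2 bytes.
Bytes at offsets 4..5: 46 B0.
Big-endian: lowest address holds the most-significant byte.
The bytes are already most-significant first: 0x46B0.

0x46B0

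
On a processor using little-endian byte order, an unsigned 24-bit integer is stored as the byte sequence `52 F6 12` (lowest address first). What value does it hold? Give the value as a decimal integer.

1242706

Little-endian: lowest address holds the least-significant byte.
Reassemble most-significant byte first: 12 F6 52 → 0x12F652.
0x12F652 = 1242706.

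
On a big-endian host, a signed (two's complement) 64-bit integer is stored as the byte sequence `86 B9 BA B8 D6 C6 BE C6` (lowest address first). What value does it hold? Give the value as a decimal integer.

-8738748298895638842

In big-endian order the high byte comes first in memory.
The bytes are already most-significant first: 0x86B9BAB8D6C6BEC6.
Top bit is set, so as a signed 64-bit value this is 0x86B9BAB8D6C6BEC6 − 2^64 = -8738748298895638842.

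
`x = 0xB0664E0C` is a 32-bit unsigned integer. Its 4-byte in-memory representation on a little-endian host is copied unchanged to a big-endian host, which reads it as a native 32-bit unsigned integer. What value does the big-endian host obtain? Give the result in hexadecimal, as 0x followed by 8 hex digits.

0x0C4E66B0

Stored little-endian, the bytes at ascending addresses are 0C 4E 66 B0.
Read back as big-endian, the last byte is least significant, giving 0x0C4E66B0.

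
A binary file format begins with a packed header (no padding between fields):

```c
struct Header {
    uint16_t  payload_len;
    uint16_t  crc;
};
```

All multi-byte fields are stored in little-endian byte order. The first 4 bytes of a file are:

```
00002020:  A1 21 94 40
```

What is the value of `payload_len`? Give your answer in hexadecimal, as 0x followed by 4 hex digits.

`payload_len` is the first field, at byte offset 0, occupying 2 bytes.
Bytes at offsets 0..1: A1 21.
Little-endian: lowest address holds the least-significant byte.
Reassemble most-significant byte first: 21 A1 → 0x21A1.

0x21A1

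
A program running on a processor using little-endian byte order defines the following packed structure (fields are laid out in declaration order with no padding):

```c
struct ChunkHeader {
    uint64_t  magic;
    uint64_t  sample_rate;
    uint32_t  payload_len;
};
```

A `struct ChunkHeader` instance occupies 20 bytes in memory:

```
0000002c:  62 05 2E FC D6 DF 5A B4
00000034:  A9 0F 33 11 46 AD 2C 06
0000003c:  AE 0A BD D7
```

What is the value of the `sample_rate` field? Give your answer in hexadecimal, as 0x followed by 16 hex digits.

0x062CAD4611330FA9

`sample_rate` follows `magic` (8 bytes), so it starts at byte offset 8 and occupies 8 bytes.
Bytes at offsets 8..15: A9 0F 33 11 46 AD 2C 06.
Little-endian: lowest address holds the least-significant byte.
Reassemble most-significant byte first: 06 2C AD 46 11 33 0F A9 → 0x062CAD4611330FA9.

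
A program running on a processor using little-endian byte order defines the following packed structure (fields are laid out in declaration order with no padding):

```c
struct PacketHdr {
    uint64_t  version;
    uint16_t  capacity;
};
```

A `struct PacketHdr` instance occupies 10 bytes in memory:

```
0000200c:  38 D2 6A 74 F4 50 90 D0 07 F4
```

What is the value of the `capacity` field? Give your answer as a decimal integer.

`capacity` follows `version` (8 bytes), so it starts at byte offset 8 and occupies 2 bytes.
Bytes at offsets 8..9: 07 F4.
Little-endian stores the least-significant byte at the lowest address.
Reassemble most-significant byte first: F4 07 → 0xF407.
0xF407 = 62471.

62471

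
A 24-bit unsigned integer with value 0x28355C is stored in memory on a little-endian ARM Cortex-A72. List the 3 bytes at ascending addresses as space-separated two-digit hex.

Split into bytes (most-significant first): 28 35 5C.
In little-endian order the low byte comes first in memory.
So at ascending addresses the bytes are 5C 35 28.

5C 35 28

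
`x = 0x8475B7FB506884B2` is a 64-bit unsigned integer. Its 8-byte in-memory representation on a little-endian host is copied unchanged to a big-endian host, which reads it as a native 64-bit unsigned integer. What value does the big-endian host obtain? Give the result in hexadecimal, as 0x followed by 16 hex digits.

Stored little-endian, the bytes at ascending addresses are B2 84 68 50 FB B7 75 84.
Read back as big-endian, the last byte is least significant, giving 0xB2846850FBB77584.

0xB2846850FBB77584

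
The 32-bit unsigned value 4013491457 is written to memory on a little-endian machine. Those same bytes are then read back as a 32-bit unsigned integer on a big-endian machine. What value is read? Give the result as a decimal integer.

4013491457 in 32-bit hexadecimal is 0xEF390501.
Stored little-endian, the bytes at ascending addresses are 01 05 39 EF.
Read back as big-endian, the last byte is least significant, giving 0x010539EF.
0x010539EF = 17119727.

17119727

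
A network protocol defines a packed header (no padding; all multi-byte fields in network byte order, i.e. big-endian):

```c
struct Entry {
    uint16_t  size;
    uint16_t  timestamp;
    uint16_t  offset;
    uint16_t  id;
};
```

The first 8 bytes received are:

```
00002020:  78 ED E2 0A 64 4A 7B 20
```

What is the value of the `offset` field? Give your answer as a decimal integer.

`offset` follows `size` (2 B), `timestamp` (2 B), so it starts at offset 2 + 2 = 4 and occupies 2 bytes.
Bytes at offsets 4..5: 64 4A.
Big-endian: lowest address holds the most-significant byte.
The bytes are already most-significant first: 0x644A.
0x644A = 25674.

25674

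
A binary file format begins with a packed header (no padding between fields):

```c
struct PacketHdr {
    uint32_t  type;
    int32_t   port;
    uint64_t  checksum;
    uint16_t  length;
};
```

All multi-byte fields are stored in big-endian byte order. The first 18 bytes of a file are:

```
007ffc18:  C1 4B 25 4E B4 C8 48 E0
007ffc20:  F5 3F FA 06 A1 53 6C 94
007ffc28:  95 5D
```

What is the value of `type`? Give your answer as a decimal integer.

`type` is the first field, at byte offset 0, occupying 4 bytes.
Bytes at offsets 0..3: C1 4B 25 4E.
In big-endian order the high byte comes first in memory.
The bytes are already most-significant first: 0xC14B254E.
0xC14B254E = 3242927438.

3242927438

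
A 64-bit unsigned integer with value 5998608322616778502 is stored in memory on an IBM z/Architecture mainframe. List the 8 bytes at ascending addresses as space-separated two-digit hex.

53 3F 56 7C C8 46 5F 06

5998608322616778502 in hexadecimal, padded to 64 bits, is 0x533F567CC8465F06.
Split into bytes (most-significant first): 53 3F 56 7C C8 46 5F 06.
Big-endian: lowest address holds the most-significant byte.
So the memory order matches the most-significant-first order: 53 3F 56 7C C8 46 5F 06.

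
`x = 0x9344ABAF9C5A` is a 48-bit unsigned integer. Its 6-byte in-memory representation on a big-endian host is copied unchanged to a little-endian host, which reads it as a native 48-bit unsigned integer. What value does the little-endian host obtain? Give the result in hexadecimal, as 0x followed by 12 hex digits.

0x5A9CAFAB4493

Stored big-endian, the bytes at ascending addresses are 93 44 AB AF 9C 5A.
Read back as little-endian, the first byte is least significant, giving 0x5A9CAFAB4493.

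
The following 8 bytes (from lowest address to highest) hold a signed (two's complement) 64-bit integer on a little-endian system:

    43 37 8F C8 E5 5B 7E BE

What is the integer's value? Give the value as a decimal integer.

In little-endian order the low byte comes first in memory.
Reassemble most-significant byte first: BE 7E 5B E5 C8 8F 37 43 → 0xBE7E5BE5C88F3743.
Top bit is set, so as a signed 64-bit value this is 0xBE7E5BE5C88F3743 − 2^64 = -4720234316967233725.

-4720234316967233725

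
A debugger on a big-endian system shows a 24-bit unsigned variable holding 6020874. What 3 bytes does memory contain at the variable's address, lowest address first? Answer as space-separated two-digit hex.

6020874 in hexadecimal, padded to 24 bits, is 0x5BDF0A.
Split into bytes (most-significant first): 5B DF 0A.
Big-endian: lowest address holds the most-significant byte.
So the memory order matches the most-significant-first order: 5B DF 0A.

5B DF 0A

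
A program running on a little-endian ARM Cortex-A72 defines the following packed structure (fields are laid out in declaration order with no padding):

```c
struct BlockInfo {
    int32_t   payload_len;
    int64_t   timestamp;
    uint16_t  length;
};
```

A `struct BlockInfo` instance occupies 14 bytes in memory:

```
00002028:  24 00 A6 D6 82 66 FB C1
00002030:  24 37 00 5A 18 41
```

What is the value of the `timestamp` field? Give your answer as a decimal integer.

6485244094426343042

`timestamp` follows `payload_len` (4 bytes), so it starts at byte offset 4 and occupies 8 bytes.
Bytes at offsets 4..11: 82 66 FB C1 24 37 00 5A.
Little-endian: lowest address holds the least-significant byte.
Reassemble most-significant byte first: 5A 00 37 24 C1 FB 66 82 → 0x5A003724C1FB6682.
0x5A003724C1FB6682 = 6485244094426343042.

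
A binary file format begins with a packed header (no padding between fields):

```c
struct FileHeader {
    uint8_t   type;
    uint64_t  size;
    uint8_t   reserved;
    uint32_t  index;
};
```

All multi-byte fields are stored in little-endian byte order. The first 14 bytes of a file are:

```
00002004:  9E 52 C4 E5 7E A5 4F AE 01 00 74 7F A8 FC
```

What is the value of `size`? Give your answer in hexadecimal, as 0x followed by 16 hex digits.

0x01AE4FA57EE5C452

`size` follows `type` (1 byte), so it starts at byte offset 1 and occupies 8 bytes.
Bytes at offsets 1..8: 52 C4 E5 7E A5 4F AE 01.
Little-endian stores the least-significant byte at the lowest address.
Reassemble most-significant byte first: 01 AE 4F A5 7E E5 C4 52 → 0x01AE4FA57EE5C452.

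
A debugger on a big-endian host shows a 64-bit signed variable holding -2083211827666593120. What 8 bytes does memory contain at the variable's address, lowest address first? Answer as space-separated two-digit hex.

Two's complement of -2083211827666593120 in 64 bits: 2083211827666593120 = 0x1CE90E1EB3F5A560; invert → 0xE316F1E14C0A5A9F; add 1 → 0xE316F1E14C0A5AA0.
Split into bytes (most-significant first): E3 16 F1 E1 4C 0A 5A A0.
Big-endian: lowest address holds the most-significant byte.
So the memory order matches the most-significant-first order: E3 16 F1 E1 4C 0A 5A A0.

E3 16 F1 E1 4C 0A 5A A0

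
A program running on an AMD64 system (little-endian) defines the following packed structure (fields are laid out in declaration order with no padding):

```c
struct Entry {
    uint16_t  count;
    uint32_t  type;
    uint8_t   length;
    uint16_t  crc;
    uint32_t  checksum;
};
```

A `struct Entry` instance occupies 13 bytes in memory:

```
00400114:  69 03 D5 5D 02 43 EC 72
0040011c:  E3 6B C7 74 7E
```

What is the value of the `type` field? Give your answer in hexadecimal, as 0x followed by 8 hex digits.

0x43025DD5

`type` follows `count` (2 bytes), so it starts at byte offset 2 and occupies 4 bytes.
Bytes at offsets 2..5: D5 5D 02 43.
Little-endian: lowest address holds the least-significant byte.
Reassemble most-significant byte first: 43 02 5D D5 → 0x43025DD5.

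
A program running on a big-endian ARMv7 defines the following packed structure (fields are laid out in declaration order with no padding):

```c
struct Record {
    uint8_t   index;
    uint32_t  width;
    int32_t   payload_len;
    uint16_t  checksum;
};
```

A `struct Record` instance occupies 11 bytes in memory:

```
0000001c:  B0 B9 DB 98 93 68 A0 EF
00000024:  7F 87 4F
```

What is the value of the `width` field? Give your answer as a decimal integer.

`width` follows `index` (1 byte), so it starts at byte offset 1 and occupies 4 bytes.
Bytes at offsets 1..4: B9 DB 98 93.
In big-endian order the high byte comes first in memory.
The bytes are already most-significant first: 0xB9DB9893.
0xB9DB9893 = 3118176403.

3118176403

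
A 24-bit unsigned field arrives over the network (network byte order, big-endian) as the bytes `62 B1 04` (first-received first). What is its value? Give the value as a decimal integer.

Big-endian: lowest address holds the most-significant byte.
The bytes are already most-significant first: 0x62B104.
0x62B104 = 6467844.

6467844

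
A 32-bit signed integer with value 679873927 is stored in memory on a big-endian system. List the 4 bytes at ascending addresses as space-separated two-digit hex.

28 86 0D 87

679873927 in hexadecimal, padded to 32 bits, is 0x28860D87.
Split into bytes (most-significant first): 28 86 0D 87.
In big-endian order the high byte comes first in memory.
So the memory order matches the most-significant-first order: 28 86 0D 87.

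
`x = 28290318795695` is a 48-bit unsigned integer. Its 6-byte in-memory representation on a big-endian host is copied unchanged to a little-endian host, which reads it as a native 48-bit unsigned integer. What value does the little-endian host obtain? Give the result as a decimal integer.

28290318795695 in 48-bit hexadecimal is 0x19BADA6703AF.
Stored big-endian, the bytes at ascending addresses are 19 BA DA 67 03 AF.
Read back as little-endian, the first byte is least significant, giving 0xAF0367DABA19.
0xAF0367DABA19 = 192429162150425.

192429162150425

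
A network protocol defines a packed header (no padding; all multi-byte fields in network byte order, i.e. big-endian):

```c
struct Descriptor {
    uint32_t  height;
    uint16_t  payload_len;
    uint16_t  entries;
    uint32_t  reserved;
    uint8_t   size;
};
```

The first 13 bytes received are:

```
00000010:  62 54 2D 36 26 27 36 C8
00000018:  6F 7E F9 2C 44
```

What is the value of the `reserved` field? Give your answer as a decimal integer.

1870592300

`reserved` follows `height` (4 B), `payload_len` (2 B), `entries` (2 B), so it starts at offset 4 + 2 + 2 = 8 and occupies 4 bytes.
Bytes at offsets 8..11: 6F 7E F9 2C.
Big-endian stores the most-significant byte at the lowest address.
The bytes are already most-significant first: 0x6F7EF92C.
0x6F7EF92C = 1870592300.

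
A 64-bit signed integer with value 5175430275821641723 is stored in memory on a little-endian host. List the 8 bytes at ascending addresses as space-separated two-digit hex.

5175430275821641723 in hexadecimal, padded to 64 bits, is 0x47D2D26A4E269FFB.
Split into bytes (most-significant first): 47 D2 D2 6A 4E 26 9F FB.
In little-endian order the low byte comes first in memory.
So at ascending addresses the bytes are FB 9F 26 4E 6A D2 D2 47.

FB 9F 26 4E 6A D2 D2 47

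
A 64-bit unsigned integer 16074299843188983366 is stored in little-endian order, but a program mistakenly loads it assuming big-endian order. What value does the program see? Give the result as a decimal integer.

16074299843188983366 in 64-bit hexadecimal is 0xDF13628AC6658646.
Stored little-endian, the bytes at ascending addresses are 46 86 65 C6 8A 62 13 DF.
Read back as big-endian, the last byte is least significant, giving 0x468665C68A6213DF.
0x468665C68A6213DF = 5081861132933796831.

5081861132933796831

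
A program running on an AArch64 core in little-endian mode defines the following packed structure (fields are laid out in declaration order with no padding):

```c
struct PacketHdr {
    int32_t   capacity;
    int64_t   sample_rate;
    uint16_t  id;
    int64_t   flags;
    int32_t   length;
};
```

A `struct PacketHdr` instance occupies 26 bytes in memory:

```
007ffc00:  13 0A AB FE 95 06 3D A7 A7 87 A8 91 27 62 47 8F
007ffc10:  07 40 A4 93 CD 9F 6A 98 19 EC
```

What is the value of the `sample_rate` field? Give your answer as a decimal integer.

`sample_rate` follows `capacity` (4 bytes), so it starts at byte offset 4 and occupies 8 bytes.
Bytes at offsets 4..11: 95 06 3D A7 A7 87 A8 91.
Little-endian stores the least-significant byte at the lowest address.
Reassemble most-significant byte first: 91 A8 87 A7 A7 3D 06 95 → 0x91A887A7A73D0695.
Top bit is set, so as a signed 64-bit value this is 0x91A887A7A73D0695 − 2^64 = -7950955987987528043.

-7950955987987528043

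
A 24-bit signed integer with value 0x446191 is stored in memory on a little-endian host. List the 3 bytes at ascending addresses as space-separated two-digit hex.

91 61 44

Split into bytes (most-significant first): 44 61 91.
Little-endian: lowest address holds the least-significant byte.
So at ascending addresses the bytes are 91 61 44.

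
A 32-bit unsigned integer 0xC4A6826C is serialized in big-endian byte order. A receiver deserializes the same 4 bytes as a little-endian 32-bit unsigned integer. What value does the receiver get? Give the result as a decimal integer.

1820501700

Stored big-endian, the bytes at ascending addresses are C4 A6 82 6C.
Read back as little-endian, the first byte is least significant, giving 0x6C82A6C4.
0x6C82A6C4 = 1820501700.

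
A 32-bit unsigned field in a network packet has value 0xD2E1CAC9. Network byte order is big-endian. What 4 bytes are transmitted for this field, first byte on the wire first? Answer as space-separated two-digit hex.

Split into bytes (most-significant first): D2 E1 CA C9.
In big-endian order the high byte comes first in memory.
So the memory order matches the most-significant-first order: D2 E1 CA C9.

D2 E1 CA C9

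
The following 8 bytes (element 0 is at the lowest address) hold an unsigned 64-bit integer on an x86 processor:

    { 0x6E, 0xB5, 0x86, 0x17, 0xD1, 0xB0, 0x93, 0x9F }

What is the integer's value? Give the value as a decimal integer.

11498728685696365934

In little-endian order the low byte comes first in memory.
Reassemble most-significant byte first: 9F 93 B0 D1 17 86 B5 6E → 0x9F93B0D11786B56E.
0x9F93B0D11786B56E = 11498728685696365934.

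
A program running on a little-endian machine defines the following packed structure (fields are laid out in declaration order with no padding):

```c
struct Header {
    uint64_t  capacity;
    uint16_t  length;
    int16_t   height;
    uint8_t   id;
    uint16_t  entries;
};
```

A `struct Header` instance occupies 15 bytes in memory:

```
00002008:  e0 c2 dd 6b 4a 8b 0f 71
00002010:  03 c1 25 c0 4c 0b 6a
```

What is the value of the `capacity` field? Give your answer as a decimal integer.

8146883402690052832

`capacity` is the first field, at byte offset 0, occupying 8 bytes.
Bytes at offsets 0..7: E0 C2 DD 6B 4A 8B 0F 71.
In little-endian order the low byte comes first in memory.
Reassemble most-significant byte first: 71 0F 8B 4A 6B DD C2 E0 → 0x710F8B4A6BDDC2E0.
0x710F8B4A6BDDC2E0 = 8146883402690052832.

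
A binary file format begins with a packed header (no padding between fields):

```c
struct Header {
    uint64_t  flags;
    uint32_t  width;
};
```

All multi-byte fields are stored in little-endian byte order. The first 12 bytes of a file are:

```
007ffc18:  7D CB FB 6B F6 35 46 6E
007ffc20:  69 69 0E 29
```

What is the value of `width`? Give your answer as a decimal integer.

`width` follows `flags` (8 bytes), so it starts at byte offset 8 and occupies 4 bytes.
Bytes at offsets 8..11: 69 69 0E 29.
Little-endian: lowest address holds the least-significant byte.
Reassemble most-significant byte first: 29 0E 69 69 → 0x290E6969.
0x290E6969 = 688810345.

688810345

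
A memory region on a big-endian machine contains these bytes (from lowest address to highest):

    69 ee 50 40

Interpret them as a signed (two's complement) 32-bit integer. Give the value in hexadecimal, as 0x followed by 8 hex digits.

Big-endian: lowest address holds the most-significant byte.
The bytes are already most-significant first: 0x69EE5040.

0x69EE5040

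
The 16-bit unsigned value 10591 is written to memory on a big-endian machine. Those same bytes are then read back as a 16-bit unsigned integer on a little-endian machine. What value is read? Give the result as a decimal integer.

10591 in 16-bit hexadecimal is 0x295F.
Stored big-endian, the bytes at ascending addresses are 29 5F.
Read back as little-endian, the first byte is least significant, giving 0x5F29.
0x5F29 = 24361.

24361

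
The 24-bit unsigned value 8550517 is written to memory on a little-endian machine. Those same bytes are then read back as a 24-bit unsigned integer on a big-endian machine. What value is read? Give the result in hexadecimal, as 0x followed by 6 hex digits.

8550517 in 24-bit hexadecimal is 0x827875.
Stored little-endian, the bytes at ascending addresses are 75 78 82.
Read back as big-endian, the last byte is least significant, giving 0x757882.

0x757882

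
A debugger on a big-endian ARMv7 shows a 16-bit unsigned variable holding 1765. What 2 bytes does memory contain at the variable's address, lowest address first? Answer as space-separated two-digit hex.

1765 in hexadecimal, padded to 16 bits, is 0x06E5.
Split into bytes (most-significant first): 06 E5.
Big-endian stores the most-significant byte at the lowest address.
So the memory order matches the most-significant-first order: 06 E5.

06 E5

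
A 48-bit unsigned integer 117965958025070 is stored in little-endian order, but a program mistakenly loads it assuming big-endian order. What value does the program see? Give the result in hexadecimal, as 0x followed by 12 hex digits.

0x6E0F06174A6B

117965958025070 in 48-bit hexadecimal is 0x6B4A17060F6E.
Stored little-endian, the bytes at ascending addresses are 6E 0F 06 17 4A 6B.
Read back as big-endian, the last byte is least significant, giving 0x6E0F06174A6B.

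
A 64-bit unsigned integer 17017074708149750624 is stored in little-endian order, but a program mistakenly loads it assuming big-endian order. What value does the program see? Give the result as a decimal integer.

6974822823160916204

17017074708149750624 in 64-bit hexadecimal is 0xEC28CB49678CCB60.
Stored little-endian, the bytes at ascending addresses are 60 CB 8C 67 49 CB 28 EC.
Read back as big-endian, the last byte is least significant, giving 0x60CB8C6749CB28EC.
0x60CB8C6749CB28EC = 6974822823160916204.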